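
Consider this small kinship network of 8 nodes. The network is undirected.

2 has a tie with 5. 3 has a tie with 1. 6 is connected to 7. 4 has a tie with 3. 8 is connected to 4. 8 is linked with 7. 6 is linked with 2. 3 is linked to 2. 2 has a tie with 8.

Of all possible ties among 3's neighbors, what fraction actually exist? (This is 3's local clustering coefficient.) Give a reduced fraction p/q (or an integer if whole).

3's neighbors: 1, 2, and 4 (k = 3).
Possible neighbor pairs: C(3,2) = 3. Edges among them: none → e = 0.
Clustering(3) = 0/3 = 0.

0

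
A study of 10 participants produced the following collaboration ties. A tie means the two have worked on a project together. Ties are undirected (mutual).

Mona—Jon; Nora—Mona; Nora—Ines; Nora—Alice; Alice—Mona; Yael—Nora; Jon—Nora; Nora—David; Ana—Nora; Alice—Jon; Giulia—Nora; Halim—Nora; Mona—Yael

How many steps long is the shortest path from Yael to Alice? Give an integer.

One shortest route is Yael – Nora – Alice, which uses 2 edges, and Yael and Alice are not directly tied, so nothing shorter exists. So d(Yael,Alice) = 2.

2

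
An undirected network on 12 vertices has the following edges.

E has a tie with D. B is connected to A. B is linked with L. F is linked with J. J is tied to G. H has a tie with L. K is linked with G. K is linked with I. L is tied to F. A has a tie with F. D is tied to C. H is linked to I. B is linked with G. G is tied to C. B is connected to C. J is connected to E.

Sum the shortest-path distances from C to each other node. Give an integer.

Distances from C: A:2, B:1, D:1, E:2, F:3, G:1, H:3, I:3, J:2, K:2, L:2.
Sum = 2 + 1 + 1 + 2 + 3 + 1 + 3 + 3 + 2 + 2 + 2 = 22.

22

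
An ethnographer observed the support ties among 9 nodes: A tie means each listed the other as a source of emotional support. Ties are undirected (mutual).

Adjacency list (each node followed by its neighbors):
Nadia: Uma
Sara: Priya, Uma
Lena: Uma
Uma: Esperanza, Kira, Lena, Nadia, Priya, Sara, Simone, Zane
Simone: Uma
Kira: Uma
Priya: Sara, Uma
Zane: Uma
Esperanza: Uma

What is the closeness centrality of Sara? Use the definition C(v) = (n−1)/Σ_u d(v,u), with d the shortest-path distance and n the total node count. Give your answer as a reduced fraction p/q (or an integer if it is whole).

4/7

Distances from Sara: Esperanza:2, Kira:2, Lena:2, Nadia:2, Priya:1, Simone:2, Uma:1, Zane:2. Sum = 14.
n = 9, so closeness = 8/14 = 4/7.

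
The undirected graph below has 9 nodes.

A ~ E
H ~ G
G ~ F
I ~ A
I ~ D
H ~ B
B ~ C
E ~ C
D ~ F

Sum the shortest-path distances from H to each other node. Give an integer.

20

Distances from H: A:4, B:1, C:2, D:3, E:3, F:2, G:1, I:4.
Sum = 4 + 1 + 2 + 3 + 3 + 2 + 1 + 4 = 20.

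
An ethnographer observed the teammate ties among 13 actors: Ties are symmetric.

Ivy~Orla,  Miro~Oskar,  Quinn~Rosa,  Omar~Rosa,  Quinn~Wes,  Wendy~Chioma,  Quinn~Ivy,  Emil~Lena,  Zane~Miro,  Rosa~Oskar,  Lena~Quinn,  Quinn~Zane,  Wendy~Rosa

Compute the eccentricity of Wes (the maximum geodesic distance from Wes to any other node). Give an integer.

Distances from Wes: Chioma:4, Emil:3, Ivy:2, Lena:2, Miro:3, Omar:3, Orla:3, Oskar:3, Quinn:1, Rosa:2, Wendy:3, Zane:2.
The largest is 4 (to Chioma), so the eccentricity of Wes is 4.

4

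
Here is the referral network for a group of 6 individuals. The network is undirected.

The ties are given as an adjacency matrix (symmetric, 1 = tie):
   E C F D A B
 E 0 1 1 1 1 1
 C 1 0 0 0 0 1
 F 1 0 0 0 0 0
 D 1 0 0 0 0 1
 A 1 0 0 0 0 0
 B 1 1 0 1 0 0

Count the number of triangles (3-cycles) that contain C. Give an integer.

C's neighbors: B and E.
Neighbor pairs that are themselves tied: C–B–E. Each forms one triangle with C, for 1 in total.

1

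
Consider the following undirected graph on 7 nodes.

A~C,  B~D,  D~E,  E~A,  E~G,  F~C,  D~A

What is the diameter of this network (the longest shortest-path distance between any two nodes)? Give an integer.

Eccentricity of each node (its greatest distance to any other): A:2, B:4, C:3, D:3, E:3, F:4, G:4.
The maximum eccentricity is 4, realized for instance by the pair B–F via B – D – A – C – F. So the diameter is 4.

4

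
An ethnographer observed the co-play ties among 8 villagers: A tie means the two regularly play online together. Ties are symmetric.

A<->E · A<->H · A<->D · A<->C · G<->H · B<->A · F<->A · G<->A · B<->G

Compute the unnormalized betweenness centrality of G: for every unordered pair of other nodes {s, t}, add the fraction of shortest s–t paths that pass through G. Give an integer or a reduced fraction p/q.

Pairs whose geodesics pass through G — H–B: 1/2.
All other pairs contribute 0.
Summing the contributions gives betweenness(G) = 1/2.

1/2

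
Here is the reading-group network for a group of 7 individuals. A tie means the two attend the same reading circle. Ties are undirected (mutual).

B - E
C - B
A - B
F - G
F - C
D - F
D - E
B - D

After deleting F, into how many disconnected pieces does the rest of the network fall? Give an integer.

2

Without F, the remaining ties split the others into: {A, B, C, D, E}; {G}.
That's 2 separate components.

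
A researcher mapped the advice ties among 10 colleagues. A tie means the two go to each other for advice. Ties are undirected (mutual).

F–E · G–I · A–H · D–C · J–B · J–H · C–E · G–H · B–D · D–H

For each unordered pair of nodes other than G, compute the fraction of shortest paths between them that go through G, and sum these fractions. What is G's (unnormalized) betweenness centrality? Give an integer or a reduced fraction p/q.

8

Pairs whose geodesics pass through G — B–I: 2/2; E–I: 1; C–I: 1; F–I: 1; D–I: 1; H–I: 1; J–I: 1; I–A: 1.
All other pairs contribute 0.
Summing the contributions gives betweenness(G) = 8.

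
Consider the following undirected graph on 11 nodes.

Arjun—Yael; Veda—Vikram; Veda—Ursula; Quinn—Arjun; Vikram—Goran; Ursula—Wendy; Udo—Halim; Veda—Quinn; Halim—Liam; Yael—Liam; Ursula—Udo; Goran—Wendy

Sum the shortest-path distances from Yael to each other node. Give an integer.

30

Distances from Yael: Arjun:1, Goran:5, Halim:2, Liam:1, Quinn:2, Udo:3, Ursula:4, Veda:3, Vikram:4, Wendy:5.
Sum = 1 + 5 + 2 + 1 + 2 + 3 + 4 + 3 + 4 + 5 = 30.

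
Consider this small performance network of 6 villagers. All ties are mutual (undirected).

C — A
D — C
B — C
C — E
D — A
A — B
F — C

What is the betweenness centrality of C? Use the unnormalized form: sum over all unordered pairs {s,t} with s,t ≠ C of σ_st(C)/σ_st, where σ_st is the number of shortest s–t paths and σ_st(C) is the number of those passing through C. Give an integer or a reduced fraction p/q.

Pairs whose geodesics pass through C — A–F: 1; A–E: 1; F–D: 1; F–E: 1; F–B: 1; D–E: 1; D–B: 1/2; E–B: 1.
All other pairs contribute 0.
Summing the contributions gives betweenness(C) = 15/2.

15/2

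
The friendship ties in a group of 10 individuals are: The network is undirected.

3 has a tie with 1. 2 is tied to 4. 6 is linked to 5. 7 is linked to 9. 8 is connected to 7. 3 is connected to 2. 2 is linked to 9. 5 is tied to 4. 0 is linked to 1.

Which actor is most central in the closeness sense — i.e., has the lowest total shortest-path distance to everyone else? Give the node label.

Farness (sum of distances to all others) for each node — 0:36, 1:28, 2:18, 3:22, 4:22, 5:28, 6:36, 7:28, 8:36, 9:22.
The smallest farness is 18, for 2, so 2 has the highest closeness.

2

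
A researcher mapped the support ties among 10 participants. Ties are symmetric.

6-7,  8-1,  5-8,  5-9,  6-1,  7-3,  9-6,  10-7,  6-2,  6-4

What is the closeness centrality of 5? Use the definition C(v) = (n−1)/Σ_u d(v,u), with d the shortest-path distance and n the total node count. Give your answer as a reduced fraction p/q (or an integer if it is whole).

9/23

Distances from 5: 1:2, 2:3, 3:4, 4:3, 6:2, 7:3, 8:1, 9:1, 10:4. Sum = 23.
n = 10, so closeness = 9/23.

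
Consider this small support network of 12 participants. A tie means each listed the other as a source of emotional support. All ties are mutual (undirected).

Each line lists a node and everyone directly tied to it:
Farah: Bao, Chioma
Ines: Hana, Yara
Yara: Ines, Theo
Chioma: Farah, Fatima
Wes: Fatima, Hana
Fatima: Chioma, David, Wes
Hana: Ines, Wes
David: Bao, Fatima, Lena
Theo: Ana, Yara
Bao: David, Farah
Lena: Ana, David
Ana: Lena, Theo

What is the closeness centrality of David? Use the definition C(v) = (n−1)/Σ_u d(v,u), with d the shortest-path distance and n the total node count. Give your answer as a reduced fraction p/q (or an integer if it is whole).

Distances from David: Ana:2, Bao:1, Chioma:2, Farah:2, Fatima:1, Hana:3, Ines:4, Lena:1, Theo:3, Wes:2, Yara:4. Sum = 25.
n = 12, so closeness = 11/25.

11/25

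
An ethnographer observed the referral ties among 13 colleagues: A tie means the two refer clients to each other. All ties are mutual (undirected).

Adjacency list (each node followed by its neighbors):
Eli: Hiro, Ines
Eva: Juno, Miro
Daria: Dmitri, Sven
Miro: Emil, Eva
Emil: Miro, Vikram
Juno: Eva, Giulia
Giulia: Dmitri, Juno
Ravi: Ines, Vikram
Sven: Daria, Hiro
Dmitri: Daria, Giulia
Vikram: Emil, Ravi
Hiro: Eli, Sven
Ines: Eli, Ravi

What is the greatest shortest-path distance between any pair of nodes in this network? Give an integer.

Eccentricity of each node (its greatest distance to any other): Daria:6, Dmitri:6, Eli:6, Emil:6, Eva:6, Giulia:6, Hiro:6, Ines:6, Juno:6, Miro:6, Ravi:6, Sven:6, Vikram:6.
The maximum eccentricity is 6, realized for instance by the pair Vikram–Dmitri via Vikram – Emil – Miro – Eva – Juno – Giulia – Dmitri. So the diameter is 6.

6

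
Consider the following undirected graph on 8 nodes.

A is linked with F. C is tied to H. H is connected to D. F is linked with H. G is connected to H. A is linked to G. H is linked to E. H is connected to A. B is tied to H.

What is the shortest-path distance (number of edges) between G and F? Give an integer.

One shortest route is G – H – F, which uses 2 edges, and G and F are not directly tied, so nothing shorter exists. So d(G,F) = 2.

2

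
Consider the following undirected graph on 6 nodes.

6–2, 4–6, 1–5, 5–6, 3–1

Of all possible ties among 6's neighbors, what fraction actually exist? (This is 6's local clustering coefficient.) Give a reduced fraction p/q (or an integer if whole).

6's neighbors: 2, 4, and 5 (k = 3).
Possible neighbor pairs: C(3,2) = 3. Edges among them: none → e = 0.
Clustering(6) = 0/3 = 0.

0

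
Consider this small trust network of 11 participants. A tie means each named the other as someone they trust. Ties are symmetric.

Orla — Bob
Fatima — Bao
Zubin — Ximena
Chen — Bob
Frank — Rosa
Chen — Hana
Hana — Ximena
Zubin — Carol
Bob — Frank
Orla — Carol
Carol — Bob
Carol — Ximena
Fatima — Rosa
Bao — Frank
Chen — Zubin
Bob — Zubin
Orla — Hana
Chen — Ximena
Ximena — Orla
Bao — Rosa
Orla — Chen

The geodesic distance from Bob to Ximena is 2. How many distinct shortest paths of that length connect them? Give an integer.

4

The shortest distance is 2. The length-2 paths are: Bob–Chen–Ximena; Bob–Orla–Ximena; Bob–Carol–Ximena; Bob–Zubin–Ximena.
That gives 4 distinct shortest paths.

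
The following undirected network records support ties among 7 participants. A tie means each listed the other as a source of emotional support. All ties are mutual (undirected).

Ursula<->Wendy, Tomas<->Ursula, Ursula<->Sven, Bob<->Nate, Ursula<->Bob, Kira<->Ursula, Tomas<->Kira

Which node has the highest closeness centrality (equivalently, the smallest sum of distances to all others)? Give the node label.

Farness (sum of distances to all others) for each node — Bob:10, Kira:11, Nate:15, Sven:12, Tomas:11, Ursula:7, Wendy:12.
The smallest farness is 7, for Ursula, so Ursula has the highest closeness.

Ursula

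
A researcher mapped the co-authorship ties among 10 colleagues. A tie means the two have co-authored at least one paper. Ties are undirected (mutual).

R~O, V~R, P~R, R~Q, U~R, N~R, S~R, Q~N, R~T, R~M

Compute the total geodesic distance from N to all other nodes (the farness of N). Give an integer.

16

Distances from N: M:2, O:2, P:2, Q:1, R:1, S:2, T:2, U:2, V:2.
Sum = 2 + 2 + 2 + 1 + 1 + 2 + 2 + 2 + 2 = 16.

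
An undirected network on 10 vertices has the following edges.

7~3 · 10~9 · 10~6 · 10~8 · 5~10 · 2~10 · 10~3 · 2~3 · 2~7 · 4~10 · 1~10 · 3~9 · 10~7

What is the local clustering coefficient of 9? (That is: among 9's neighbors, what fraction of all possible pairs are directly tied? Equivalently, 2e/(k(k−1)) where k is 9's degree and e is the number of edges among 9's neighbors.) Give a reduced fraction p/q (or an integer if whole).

1

9's neighbors: 3 and 10 (k = 2).
Possible neighbor pairs: C(2,2) = 1. Edges among them: 3–10 → e = 1.
Clustering(9) = 1/1.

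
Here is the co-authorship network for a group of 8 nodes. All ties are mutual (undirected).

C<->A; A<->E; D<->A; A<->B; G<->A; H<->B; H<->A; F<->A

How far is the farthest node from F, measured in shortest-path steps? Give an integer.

2

Distances from F: A:1, B:2, C:2, D:2, E:2, G:2, H:2.
The largest is 2 (to D, E, C, H, G, and B), so the eccentricity of F is 2.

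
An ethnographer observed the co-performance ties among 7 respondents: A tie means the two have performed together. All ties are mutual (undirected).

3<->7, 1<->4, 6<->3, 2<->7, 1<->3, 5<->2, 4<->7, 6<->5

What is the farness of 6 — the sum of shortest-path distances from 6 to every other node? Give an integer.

11

Distances from 6: 1:2, 2:2, 3:1, 4:3, 5:1, 7:2.
Sum = 2 + 2 + 1 + 3 + 1 + 2 = 11.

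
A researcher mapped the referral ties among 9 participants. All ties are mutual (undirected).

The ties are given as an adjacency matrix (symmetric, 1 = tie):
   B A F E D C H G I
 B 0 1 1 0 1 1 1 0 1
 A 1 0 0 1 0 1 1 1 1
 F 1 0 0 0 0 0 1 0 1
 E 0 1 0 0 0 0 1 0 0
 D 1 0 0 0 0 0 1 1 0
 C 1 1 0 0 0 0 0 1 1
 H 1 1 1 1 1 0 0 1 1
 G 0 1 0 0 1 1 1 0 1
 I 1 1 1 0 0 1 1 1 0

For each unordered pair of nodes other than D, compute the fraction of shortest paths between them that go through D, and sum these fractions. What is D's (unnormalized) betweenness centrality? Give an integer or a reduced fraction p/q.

1/5

Pairs whose geodesics pass through D — B–G: 1/5.
All other pairs contribute 0.
Summing the contributions gives betweenness(D) = 1/5.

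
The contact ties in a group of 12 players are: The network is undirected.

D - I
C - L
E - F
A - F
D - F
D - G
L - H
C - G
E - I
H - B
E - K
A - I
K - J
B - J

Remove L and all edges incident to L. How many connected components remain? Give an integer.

1

L's neighbors (C and H) remain reachable from one another through other ties, so the rest of the network stays in one piece.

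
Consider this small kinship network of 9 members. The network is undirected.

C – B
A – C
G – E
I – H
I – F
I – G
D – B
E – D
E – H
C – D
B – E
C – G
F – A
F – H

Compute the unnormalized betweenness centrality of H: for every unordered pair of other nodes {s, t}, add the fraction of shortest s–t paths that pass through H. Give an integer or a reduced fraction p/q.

41/12

Pairs whose geodesics pass through H — A–E: 1/4; I–E: 1/2; I–D: 1/3; I–B: 1/3; F–E: 1; F–D: 1/2; F–B: 1/2.
All other pairs contribute 0.
Summing the contributions gives betweenness(H) = 41/12.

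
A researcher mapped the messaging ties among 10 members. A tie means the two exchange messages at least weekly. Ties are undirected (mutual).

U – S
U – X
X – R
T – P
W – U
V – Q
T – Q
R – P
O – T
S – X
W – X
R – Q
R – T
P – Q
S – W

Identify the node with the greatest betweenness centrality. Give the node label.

R

Unnormalized betweenness of each node: O:0, P:0, Q:8, R:20, S:0, T:8, U:0, V:0, W:0, X:18.
R has the largest value, 20, making it the main broker — the node through which the most shortest paths run.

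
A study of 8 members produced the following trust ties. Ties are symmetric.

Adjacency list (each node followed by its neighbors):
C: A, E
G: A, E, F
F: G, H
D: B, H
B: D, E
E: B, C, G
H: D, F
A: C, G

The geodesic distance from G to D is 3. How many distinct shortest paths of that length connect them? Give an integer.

The shortest distance is 3. The length-3 paths are: G–F–H–D; G–E–B–D.
That gives 2 distinct shortest paths.

2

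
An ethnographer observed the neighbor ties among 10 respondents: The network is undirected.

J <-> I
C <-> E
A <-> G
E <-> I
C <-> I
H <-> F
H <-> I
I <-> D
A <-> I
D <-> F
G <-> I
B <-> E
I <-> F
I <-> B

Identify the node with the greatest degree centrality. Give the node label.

Degrees — A:2, B:2, C:2, D:2, E:3, F:3, G:2, H:2, I:9, J:1.
The maximum is 9, attained only by I.

I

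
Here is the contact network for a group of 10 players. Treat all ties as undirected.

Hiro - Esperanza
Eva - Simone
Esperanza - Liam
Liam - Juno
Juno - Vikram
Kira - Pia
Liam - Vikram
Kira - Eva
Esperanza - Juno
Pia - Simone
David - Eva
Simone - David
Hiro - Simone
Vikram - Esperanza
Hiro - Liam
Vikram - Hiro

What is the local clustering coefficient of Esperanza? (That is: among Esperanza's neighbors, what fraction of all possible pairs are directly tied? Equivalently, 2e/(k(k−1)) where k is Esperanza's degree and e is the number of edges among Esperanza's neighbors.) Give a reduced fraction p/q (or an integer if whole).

Esperanza's neighbors: Hiro, Juno, Liam, and Vikram (k = 4).
Possible neighbor pairs: C(4,2) = 6. Edges among them: Hiro–Liam, Hiro–Vikram, Juno–Liam, Juno–Vikram, Liam–Vikram → e = 5.
Clustering(Esperanza) = 5/6.

5/6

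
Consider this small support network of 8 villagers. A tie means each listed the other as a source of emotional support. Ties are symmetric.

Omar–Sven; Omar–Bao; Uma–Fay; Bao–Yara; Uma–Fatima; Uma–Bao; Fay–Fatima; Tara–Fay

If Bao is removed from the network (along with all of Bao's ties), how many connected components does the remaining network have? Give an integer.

3

Without Bao, the remaining ties split the others into: {Fatima, Fay, Tara, Uma}; {Omar, Sven}; {Yara}.
That's 3 separate components.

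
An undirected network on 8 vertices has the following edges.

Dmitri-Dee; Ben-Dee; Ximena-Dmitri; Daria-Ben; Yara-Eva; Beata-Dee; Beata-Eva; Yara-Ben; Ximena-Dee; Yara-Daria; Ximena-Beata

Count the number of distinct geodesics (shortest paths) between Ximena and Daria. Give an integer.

The shortest distance is 3, and the only length-3 path is Ximena–Dee–Ben–Daria. So there is exactly 1 shortest path.

1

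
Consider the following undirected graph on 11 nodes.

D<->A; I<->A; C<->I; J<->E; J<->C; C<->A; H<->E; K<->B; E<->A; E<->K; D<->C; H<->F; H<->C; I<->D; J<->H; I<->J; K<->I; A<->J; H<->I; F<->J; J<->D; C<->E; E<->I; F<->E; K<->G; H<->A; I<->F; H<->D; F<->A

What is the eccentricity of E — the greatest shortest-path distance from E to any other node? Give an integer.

2

Distances from E: A:1, B:2, C:1, D:2, F:1, G:2, H:1, I:1, J:1, K:1.
The largest is 2 (to G, B, and D), so the eccentricity of E is 2.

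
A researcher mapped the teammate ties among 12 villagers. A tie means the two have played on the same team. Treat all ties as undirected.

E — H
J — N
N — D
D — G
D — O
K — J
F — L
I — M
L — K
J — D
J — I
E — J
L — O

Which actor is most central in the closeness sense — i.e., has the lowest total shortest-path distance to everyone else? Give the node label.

Farness (sum of distances to all others) for each node — D:21, E:26, F:37, G:31, H:36, I:26, J:18, K:23, L:27, M:36, N:25, O:26.
The smallest farness is 18, for J, so J has the highest closeness.

J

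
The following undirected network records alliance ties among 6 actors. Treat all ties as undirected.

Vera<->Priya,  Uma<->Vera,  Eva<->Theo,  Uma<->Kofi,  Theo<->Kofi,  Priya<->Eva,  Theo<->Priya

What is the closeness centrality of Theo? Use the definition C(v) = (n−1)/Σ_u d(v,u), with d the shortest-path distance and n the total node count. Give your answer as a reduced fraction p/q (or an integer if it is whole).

5/7

Distances from Theo: Eva:1, Kofi:1, Priya:1, Uma:2, Vera:2. Sum = 7.
n = 6, so closeness = 5/7.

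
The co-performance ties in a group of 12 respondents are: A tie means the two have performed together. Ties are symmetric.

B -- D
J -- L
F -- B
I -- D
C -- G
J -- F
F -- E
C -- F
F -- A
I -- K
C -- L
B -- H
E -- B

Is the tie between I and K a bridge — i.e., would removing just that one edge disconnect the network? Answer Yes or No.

Without the I–K edge there is no alternate route between I and K, so the network disconnects. It is a bridge.

Yes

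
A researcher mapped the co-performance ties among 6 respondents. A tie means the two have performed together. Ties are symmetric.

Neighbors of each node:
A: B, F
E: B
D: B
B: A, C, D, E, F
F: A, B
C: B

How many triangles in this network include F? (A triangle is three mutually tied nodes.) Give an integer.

1

F's neighbors: A and B.
Neighbor pairs that are themselves tied: F–A–B. Each forms one triangle with F, for 1 in total.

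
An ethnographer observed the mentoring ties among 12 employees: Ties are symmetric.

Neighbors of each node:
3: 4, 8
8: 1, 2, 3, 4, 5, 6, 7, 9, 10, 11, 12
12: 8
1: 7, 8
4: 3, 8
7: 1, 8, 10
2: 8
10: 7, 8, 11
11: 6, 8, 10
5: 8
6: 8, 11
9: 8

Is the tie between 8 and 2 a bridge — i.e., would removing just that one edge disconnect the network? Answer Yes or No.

Yes

Without the 8–2 edge there is no alternate route between 8 and 2, so the network disconnects. It is a bridge.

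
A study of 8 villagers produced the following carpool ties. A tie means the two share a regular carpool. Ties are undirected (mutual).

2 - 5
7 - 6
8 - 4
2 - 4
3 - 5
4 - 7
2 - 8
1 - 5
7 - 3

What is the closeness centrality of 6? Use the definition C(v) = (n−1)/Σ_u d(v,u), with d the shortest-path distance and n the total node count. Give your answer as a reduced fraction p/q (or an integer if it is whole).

7/18

Distances from 6: 1:4, 2:3, 3:2, 4:2, 5:3, 7:1, 8:3. Sum = 18.
n = 8, so closeness = 7/18.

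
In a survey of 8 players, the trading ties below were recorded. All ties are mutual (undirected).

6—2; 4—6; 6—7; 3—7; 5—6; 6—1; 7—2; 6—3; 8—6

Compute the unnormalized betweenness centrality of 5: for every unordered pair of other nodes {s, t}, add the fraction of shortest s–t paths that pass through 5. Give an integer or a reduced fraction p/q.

0

No shortest path between any pair of other nodes passes through 5.
Summing the contributions gives betweenness(5) = 0.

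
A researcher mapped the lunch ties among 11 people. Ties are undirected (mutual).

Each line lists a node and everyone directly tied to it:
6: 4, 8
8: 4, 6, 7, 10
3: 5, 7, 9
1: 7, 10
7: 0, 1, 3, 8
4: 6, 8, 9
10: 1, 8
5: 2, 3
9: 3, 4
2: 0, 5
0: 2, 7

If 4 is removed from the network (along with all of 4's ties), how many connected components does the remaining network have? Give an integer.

1

4's neighbors (6, 8, and 9) remain reachable from one another through other ties, so the rest of the network stays in one piece.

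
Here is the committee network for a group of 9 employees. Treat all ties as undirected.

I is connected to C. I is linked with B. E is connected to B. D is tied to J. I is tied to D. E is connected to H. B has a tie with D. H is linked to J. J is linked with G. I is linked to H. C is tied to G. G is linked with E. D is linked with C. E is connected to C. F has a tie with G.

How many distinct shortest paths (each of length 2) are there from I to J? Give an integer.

The shortest distance is 2. The length-2 paths are: I–D–J; I–H–J.
That gives 2 distinct shortest paths.

2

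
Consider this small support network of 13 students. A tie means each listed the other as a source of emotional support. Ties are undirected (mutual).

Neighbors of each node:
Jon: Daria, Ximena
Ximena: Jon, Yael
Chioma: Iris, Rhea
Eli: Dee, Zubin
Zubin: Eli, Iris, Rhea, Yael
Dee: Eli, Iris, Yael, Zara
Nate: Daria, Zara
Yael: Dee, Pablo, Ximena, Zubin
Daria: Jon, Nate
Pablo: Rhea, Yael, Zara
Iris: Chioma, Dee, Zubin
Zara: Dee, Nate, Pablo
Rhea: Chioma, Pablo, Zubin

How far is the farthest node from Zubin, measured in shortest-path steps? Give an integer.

Distances from Zubin: Chioma:2, Daria:4, Dee:2, Eli:1, Iris:1, Jon:3, Nate:4, Pablo:2, Rhea:1, Ximena:2, Yael:1, Zara:3.
The largest is 4 (to Nate and Daria), so the eccentricity of Zubin is 4.

4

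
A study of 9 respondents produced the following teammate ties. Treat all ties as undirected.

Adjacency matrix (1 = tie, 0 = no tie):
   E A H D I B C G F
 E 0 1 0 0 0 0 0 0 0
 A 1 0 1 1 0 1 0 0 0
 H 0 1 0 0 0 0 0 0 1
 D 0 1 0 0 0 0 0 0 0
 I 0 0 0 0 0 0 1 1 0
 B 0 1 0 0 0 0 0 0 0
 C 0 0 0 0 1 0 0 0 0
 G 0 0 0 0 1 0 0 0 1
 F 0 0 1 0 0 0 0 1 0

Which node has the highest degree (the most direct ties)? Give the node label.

A

Degrees — A:4, B:1, C:1, D:1, E:1, F:2, G:2, H:2, I:2.
The maximum is 4, attained only by A.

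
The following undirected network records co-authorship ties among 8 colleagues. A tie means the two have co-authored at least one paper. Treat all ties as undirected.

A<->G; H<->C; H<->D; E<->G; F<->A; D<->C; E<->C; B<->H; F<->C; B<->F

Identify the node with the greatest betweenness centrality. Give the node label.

C

Unnormalized betweenness of each node: A:2, B:1, C:9, D:0, E:3, F:6, G:1, H:2.
C has the largest value, 9, making it the main broker — the node through which the most shortest paths run.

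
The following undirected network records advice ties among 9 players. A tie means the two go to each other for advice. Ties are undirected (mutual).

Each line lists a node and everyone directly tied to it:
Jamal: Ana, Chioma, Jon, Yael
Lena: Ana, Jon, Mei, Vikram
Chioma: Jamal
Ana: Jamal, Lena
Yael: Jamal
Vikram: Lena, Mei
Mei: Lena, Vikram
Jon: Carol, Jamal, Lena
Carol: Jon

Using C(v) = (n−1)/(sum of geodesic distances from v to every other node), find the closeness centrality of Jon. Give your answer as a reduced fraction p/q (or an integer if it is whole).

Distances from Jon: Ana:2, Carol:1, Chioma:2, Jamal:1, Lena:1, Mei:2, Vikram:2, Yael:2. Sum = 13.
n = 9, so closeness = 8/13.

8/13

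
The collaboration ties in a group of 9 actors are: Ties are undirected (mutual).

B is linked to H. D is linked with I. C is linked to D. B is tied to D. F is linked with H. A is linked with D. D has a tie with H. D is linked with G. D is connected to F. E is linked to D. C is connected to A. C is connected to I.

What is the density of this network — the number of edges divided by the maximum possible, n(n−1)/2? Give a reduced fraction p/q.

1/3

There are 12 edges and 9 nodes, so the maximum possible is C(9,2) = 36.
Density = 12/36 = 1/3.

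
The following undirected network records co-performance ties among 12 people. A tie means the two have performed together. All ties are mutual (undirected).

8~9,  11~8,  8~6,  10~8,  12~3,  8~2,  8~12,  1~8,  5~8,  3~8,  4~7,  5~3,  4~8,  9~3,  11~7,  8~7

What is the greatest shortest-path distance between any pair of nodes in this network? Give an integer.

Eccentricity of each node (its greatest distance to any other): 1:2, 2:2, 3:2, 4:2, 5:2, 6:2, 7:2, 8:1, 9:2, 10:2, 11:2, 12:2.
The maximum eccentricity is 2, realized for instance by the pair 1–11 via 1 – 8 – 11. So the diameter is 2.

2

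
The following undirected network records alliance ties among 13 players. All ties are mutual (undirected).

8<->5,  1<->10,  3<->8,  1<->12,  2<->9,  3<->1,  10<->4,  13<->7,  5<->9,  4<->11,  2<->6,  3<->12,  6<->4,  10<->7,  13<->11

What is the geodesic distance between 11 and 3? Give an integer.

4

One shortest route is 11 – 4 – 10 – 1 – 3, which uses 4 edges, and at distance 3 from 11 we only reach {1, 2}, which does not include 3. So d(11,3) = 4.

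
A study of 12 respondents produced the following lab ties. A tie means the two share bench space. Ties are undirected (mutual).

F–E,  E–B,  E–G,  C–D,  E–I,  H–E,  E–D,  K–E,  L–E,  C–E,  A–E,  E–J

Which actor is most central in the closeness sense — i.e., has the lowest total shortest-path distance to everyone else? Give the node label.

Farness (sum of distances to all others) for each node — A:21, B:21, C:20, D:20, E:11, F:21, G:21, H:21, I:21, J:21, K:21, L:21.
The smallest farness is 11, for E, so E has the highest closeness.

E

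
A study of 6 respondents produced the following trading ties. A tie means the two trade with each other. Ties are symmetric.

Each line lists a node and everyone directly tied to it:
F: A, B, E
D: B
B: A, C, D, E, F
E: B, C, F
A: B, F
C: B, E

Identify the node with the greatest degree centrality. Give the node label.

B

Degrees — A:2, B:5, C:2, D:1, E:3, F:3.
The maximum is 5, attained only by B.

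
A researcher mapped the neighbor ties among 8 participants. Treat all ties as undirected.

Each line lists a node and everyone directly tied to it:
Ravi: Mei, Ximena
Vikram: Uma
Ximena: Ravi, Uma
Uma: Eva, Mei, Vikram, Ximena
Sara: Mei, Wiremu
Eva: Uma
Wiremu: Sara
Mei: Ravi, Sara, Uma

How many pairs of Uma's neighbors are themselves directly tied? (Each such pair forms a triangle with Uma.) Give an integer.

0

Uma's neighbors are Eva, Mei, Vikram, and Ximena, but none of them are tied to each other, so no triangle contains Uma.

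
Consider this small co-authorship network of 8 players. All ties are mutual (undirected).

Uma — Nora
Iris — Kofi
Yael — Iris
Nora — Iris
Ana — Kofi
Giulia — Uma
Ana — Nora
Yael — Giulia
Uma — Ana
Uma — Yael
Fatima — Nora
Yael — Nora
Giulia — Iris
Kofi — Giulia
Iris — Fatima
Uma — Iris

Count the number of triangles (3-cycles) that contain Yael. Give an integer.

5

Yael's neighbors: Giulia, Iris, Nora, and Uma.
Neighbor pairs that are themselves tied: Yael–Giulia–Iris; Yael–Giulia–Uma; Yael–Iris–Nora; Yael–Iris–Uma; Yael–Nora–Uma. Each forms one triangle with Yael, for 5 in total.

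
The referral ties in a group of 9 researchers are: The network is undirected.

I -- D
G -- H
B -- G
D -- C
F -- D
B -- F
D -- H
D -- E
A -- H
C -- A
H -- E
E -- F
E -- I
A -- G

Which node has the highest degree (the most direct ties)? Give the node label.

Degrees — A:3, B:2, C:2, D:5, E:4, F:3, G:3, H:4, I:2.
The maximum is 5, attained only by D.

D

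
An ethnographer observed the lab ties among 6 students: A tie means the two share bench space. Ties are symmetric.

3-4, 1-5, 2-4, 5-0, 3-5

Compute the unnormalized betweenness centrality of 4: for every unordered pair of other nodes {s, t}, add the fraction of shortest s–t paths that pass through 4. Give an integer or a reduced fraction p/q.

4

Pairs whose geodesics pass through 4 — 5–2: 1; 2–0: 1; 2–1: 1; 2–3: 1.
All other pairs contribute 0.
Summing the contributions gives betweenness(4) = 4.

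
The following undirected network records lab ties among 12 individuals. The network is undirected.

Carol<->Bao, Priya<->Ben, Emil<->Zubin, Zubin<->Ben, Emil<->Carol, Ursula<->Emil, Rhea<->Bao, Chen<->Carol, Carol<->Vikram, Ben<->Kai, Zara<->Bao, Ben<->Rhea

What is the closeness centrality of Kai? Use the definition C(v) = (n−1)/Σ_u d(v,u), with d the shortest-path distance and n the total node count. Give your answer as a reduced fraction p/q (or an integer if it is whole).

11/35

Distances from Kai: Bao:3, Ben:1, Carol:4, Chen:5, Emil:3, Priya:2, Rhea:2, Ursula:4, Vikram:5, Zara:4, Zubin:2. Sum = 35.
n = 12, so closeness = 11/35.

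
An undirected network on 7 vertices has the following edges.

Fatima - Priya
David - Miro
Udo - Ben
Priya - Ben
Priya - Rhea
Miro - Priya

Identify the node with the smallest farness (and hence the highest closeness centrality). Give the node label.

Farness (sum of distances to all others) for each node — Ben:11, David:16, Fatima:13, Miro:11, Priya:8, Rhea:13, Udo:16.
The smallest farness is 8, for Priya, so Priya has the highest closeness.

Priya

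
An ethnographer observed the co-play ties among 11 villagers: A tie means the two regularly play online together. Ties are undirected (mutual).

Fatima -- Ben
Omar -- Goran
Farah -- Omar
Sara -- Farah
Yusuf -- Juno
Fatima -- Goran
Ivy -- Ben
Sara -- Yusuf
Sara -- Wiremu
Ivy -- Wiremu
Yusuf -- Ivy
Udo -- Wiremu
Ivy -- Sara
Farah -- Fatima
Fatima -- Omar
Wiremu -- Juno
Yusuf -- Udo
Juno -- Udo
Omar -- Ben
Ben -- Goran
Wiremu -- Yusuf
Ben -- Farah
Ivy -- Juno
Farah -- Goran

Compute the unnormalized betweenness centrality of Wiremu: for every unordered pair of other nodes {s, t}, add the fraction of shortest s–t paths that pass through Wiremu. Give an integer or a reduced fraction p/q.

Pairs whose geodesics pass through Wiremu — Goran–Udo: 2/5; Farah–Juno: 1/4; Farah–Udo: 1/2; Fatima–Udo: 2/5; Omar–Udo: 2/5; Ben–Udo: 1/3; Juno–Sara: 1/3; Udo–Sara: 1/2; Udo–Ivy: 1/3.
All other pairs contribute 0.
Summing the contributions gives betweenness(Wiremu) = 69/20.

69/20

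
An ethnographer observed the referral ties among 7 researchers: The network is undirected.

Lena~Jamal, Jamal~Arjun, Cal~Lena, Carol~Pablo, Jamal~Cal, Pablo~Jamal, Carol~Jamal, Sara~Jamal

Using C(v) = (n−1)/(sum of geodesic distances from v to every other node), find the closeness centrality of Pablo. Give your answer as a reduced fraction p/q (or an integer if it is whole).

Distances from Pablo: Arjun:2, Cal:2, Carol:1, Jamal:1, Lena:2, Sara:2. Sum = 10.
n = 7, so closeness = 6/10 = 3/5.

3/5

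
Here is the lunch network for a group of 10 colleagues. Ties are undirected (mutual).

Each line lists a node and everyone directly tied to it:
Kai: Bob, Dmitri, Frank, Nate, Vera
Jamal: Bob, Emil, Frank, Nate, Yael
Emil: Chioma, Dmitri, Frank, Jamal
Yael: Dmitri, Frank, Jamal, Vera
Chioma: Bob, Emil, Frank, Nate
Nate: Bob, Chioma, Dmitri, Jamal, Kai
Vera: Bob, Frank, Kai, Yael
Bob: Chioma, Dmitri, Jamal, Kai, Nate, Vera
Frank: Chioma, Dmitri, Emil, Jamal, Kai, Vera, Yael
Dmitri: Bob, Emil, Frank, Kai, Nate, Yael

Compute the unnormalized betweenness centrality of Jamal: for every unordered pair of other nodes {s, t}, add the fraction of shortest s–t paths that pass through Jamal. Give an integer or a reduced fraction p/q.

Pairs whose geodesics pass through Jamal — Nate–Yael: 1/2; Nate–Frank: 1/4; Nate–Emil: 1/3; Bob–Yael: 1/3; Bob–Frank: 1/5; Bob–Emil: 1/3; Yael–Emil: 1/3.
All other pairs contribute 0.
Summing the contributions gives betweenness(Jamal) = 137/60.

137/60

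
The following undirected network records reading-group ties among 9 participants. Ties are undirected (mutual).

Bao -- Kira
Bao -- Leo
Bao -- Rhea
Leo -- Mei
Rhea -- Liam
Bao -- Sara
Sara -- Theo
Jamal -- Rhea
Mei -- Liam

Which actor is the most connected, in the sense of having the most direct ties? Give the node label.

Degrees — Bao:4, Jamal:1, Kira:1, Leo:2, Liam:2, Mei:2, Rhea:3, Sara:2, Theo:1.
The maximum is 4, attained only by Bao.

Bao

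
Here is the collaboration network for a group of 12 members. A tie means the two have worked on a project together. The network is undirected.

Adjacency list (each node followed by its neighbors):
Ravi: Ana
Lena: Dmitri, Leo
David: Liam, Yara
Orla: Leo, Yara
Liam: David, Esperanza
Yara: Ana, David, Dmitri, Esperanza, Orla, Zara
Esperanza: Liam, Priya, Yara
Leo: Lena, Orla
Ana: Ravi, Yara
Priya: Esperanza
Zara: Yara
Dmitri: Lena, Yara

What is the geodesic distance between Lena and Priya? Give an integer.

4

One shortest route is Lena – Dmitri – Yara – Esperanza – Priya, which uses 4 edges, and at distance 3 from Lena we only reach {Ana, David, Esperanza, Zara}, which does not include Priya. So d(Lena,Priya) = 4.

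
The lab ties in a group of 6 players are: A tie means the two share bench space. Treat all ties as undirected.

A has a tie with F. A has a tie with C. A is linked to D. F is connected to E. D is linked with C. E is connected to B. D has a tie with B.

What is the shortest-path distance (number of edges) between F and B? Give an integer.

One shortest route is F – E – B, which uses 2 edges, and F and B are not directly tied, so nothing shorter exists. So d(F,B) = 2.

2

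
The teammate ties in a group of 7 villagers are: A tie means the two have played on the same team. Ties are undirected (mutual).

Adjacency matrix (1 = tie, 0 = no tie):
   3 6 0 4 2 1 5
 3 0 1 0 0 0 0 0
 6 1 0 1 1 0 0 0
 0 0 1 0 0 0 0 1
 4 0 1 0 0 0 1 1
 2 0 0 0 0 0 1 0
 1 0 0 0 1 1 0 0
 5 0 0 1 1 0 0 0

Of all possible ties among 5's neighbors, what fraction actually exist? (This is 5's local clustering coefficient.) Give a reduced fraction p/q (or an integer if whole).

0

5's neighbors: 0 and 4 (k = 2).
Possible neighbor pairs: C(2,2) = 1. Edges among them: none → e = 0.
Clustering(5) = 0/1.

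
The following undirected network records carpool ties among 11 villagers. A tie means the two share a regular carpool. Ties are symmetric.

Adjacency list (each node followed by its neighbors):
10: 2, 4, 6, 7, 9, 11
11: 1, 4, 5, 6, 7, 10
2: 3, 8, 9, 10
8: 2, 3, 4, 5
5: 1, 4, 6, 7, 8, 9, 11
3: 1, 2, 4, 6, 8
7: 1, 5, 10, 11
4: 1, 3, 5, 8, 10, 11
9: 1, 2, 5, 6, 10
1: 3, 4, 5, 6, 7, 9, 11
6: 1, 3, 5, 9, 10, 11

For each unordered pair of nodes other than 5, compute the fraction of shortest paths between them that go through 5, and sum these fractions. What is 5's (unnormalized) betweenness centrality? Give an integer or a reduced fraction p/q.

Pairs whose geodesics pass through 5 — 1–8: 1/3; 6–8: 1/2; 6–7: 1/4; 6–4: 1/5; 8–7: 1; 8–11: 1/2; 8–9: 1/2; 7–4: 1/4; 7–9: 1/3; 11–9: 1/4; 4–9: 1/3.
All other pairs contribute 0.
Summing the contributions gives betweenness(5) = 89/20.

89/20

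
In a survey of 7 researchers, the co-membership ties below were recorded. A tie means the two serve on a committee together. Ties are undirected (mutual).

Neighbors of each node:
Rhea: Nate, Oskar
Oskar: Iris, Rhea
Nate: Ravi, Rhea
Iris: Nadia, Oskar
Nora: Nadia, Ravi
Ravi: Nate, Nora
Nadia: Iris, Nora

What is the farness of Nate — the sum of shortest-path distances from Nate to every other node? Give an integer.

12

Distances from Nate: Iris:3, Nadia:3, Nora:2, Oskar:2, Ravi:1, Rhea:1.
Sum = 3 + 3 + 2 + 2 + 1 + 1 = 12.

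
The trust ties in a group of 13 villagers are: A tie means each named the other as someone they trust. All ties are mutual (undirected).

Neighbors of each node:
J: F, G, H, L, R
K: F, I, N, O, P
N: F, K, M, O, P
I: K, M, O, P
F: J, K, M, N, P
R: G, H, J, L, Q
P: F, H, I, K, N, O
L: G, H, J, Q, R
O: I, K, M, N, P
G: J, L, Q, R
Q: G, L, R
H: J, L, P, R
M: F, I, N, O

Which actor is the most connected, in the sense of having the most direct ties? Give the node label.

Degrees — F:5, G:4, H:4, I:4, J:5, K:5, L:5, M:4, N:5, O:5, P:6, Q:3, R:5.
The maximum is 6, attained only by P.

P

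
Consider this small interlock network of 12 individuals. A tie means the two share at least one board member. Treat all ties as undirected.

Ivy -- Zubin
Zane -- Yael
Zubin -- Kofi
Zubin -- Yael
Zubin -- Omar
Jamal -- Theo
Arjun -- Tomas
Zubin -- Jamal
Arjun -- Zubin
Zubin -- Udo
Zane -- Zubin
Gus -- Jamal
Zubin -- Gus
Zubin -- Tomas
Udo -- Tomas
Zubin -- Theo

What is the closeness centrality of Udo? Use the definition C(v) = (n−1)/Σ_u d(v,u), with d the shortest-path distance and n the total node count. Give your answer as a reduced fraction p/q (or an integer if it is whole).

11/20

Distances from Udo: Arjun:2, Gus:2, Ivy:2, Jamal:2, Kofi:2, Omar:2, Theo:2, Tomas:1, Yael:2, Zane:2, Zubin:1. Sum = 20.
n = 12, so closeness = 11/20.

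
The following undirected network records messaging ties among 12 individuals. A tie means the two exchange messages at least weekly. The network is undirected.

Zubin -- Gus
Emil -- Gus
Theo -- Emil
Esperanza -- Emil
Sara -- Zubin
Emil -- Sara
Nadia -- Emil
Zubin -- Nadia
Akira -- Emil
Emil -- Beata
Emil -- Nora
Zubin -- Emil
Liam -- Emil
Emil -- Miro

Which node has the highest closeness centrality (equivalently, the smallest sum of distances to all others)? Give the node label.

Farness (sum of distances to all others) for each node — Akira:21, Beata:21, Emil:11, Esperanza:21, Gus:20, Liam:21, Miro:21, Nadia:20, Nora:21, Sara:20, Theo:21, Zubin:18.
The smallest farness is 11, for Emil, so Emil has the highest closeness.

Emil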